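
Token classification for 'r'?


Pattern: letter/underscore followed by alphanumerics, not a keyword
Type: IDENTIFIER


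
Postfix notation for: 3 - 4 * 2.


* has higher precedence, evaluate 4*2 first
Postfix: 3 4 2 * -


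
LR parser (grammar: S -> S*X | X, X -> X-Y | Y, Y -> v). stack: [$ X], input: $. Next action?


lookahead ∉ {-} so X won't extend; reduce S -> X
Action: reduce (S -> X)


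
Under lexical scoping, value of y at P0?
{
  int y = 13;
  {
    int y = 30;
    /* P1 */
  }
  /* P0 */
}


y declared in the same block as P0
y = 13


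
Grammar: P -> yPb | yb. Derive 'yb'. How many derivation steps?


Derivation: P => yb
Steps: 1


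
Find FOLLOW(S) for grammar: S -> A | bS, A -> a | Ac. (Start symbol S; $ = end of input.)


$ ∈ FOLLOW(S). For each A -> αBβ: add FIRST(β)\{ε} to FOLLOW(B); if β nullable, add FOLLOW(A).
FOLLOW(S) = {$}


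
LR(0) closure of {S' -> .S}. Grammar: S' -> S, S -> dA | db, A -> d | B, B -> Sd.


Start: S' -> .S
For each item with dot before a nonterminal B, add B -> .γ for every B-production
Closure: [S' -> .S, S -> .dA, S -> .db]


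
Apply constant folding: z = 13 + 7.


13 + 7 = 20 at compile time
Optimized: z = 20


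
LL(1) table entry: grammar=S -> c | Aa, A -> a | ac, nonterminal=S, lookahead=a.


For [S, a]: 'a' ∈ FIRST(Aa)
Entry: S -> Aa


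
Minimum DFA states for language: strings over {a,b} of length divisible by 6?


Track length mod 6: states 0..5, accept at 0
Minimal DFA: 6 states


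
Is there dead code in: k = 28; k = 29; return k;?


first assignment to k is overwritten before any read
Dead: 'k = 28'


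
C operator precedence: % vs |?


'%' is multiplicative (level 10); '|' is bitwise OR (level 3)
Higher level binds tighter
'%' has higher precedence than '|'


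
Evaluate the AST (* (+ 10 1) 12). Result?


Evaluate inner: (+ 10 1) = 11
Evaluate root: (* 11 12) = 132
Result: 132


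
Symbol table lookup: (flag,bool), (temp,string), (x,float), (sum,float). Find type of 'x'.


Lookup 'x' → type float


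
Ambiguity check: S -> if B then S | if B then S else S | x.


dangling else: 'if B then if B then x else x' parses two ways
Ambiguous


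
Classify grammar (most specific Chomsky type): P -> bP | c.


Right-linear: every RHS is a terminal or a terminal followed by one nonterminal
Classification: Type 3 (Regular)


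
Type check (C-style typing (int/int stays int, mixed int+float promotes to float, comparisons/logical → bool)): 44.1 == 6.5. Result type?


Operand types: float == float
Rule: comparison yields bool
Result type: bool


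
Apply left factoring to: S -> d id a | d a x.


Common prefix: 'd'
Factored: S -> d S', S' -> id a | a x


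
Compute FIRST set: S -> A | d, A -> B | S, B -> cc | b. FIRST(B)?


Per alternative of B: FIRST(cc) = {c}; FIRST(b) = {b}
FIRST(B) = {b, c}


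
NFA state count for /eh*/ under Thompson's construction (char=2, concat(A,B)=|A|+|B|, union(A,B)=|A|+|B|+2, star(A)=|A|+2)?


Syntax tree has 2 char leaf(s), 0 union(s), 1 star(s)
chars contribute 2×2 = 4; each union adds +2; each star adds +2
Total: 4 + 0 + 2 = 6 states


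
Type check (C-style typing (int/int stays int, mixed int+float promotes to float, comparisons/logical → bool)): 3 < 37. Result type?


Operand types: int < int
Rule: comparison yields bool
Result type: bool


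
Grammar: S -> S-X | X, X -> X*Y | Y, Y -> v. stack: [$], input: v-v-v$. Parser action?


no handle on stack; shift 'v'
Action: shift


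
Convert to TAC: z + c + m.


Break into single-operator statements:
t1 = z + c
t2 = t1 + m


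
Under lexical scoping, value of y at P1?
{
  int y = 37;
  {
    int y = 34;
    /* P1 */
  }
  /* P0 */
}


y declared in the same block as P1
y = 34


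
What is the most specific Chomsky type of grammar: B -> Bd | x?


Left-linear: every RHS is a terminal or one nonterminal followed by a terminal
Classification: Type 3 (Regular)


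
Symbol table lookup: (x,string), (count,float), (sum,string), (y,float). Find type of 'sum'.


Lookup 'sum' → type string


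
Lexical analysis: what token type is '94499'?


Pattern: digits only
Type: INTEGER_LITERAL


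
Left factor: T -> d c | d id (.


Common prefix: 'd'
Factored: T -> d T', T' -> c | id (


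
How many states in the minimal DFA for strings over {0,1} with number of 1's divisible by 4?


Track (count of 1) mod 4: states 0..3, accept at 0
Minimal DFA: 4 states


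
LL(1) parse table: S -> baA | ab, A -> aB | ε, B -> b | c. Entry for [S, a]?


For [S, a]: 'a' ∈ FIRST(ab)
Entry: S -> ab


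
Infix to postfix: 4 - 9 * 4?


* has higher precedence, evaluate 9*4 first
Postfix: 4 9 4 * -


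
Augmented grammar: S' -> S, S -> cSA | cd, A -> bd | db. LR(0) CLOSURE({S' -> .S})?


Start: S' -> .S
For each item with dot before a nonterminal B, add B -> .γ for every B-production
Closure: [S' -> .S, S -> .cSA, S -> .cd]


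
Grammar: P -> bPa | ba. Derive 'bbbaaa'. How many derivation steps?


Derivation: P => bPa => bbPaa => bbbaaa
Steps: 3


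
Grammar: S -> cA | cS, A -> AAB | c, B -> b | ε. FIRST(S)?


Per alternative of S: FIRST(cA) = {c}; FIRST(cS) = {c}
FIRST(S) = {c}


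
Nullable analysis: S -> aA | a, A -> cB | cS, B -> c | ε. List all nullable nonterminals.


A nonterminal is nullable iff some alternative derives ε (directly, or every symbol in it is nullable)
Nullable: {B}


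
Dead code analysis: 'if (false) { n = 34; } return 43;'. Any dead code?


condition is constant false, so the whole block is unreachable
Dead: 'if (false) { n = 34; }'


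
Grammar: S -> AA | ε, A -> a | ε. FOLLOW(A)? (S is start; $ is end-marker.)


$ ∈ FOLLOW(S). For each A -> αBβ: add FIRST(β)\{ε} to FOLLOW(B); if β nullable, add FOLLOW(A).
FOLLOW(A) = {$, a}


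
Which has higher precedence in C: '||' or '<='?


'<=' is relational (level 7); '||' is logical OR (level 1)
Higher level binds tighter
'<=' has higher precedence than '||'


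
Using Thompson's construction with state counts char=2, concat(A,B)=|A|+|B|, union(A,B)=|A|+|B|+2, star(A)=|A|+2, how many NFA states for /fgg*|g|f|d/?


Syntax tree has 6 char leaf(s), 3 union(s), 1 star(s)
chars contribute 6×2 = 12; each union adds +2; each star adds +2
Total: 12 + 6 + 2 = 20 states


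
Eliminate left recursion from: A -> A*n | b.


Left-recursive alternatives: A*n; non-recursive: b
Introduce A': A -> bA', A' -> *nA' | ε


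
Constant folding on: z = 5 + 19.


5 + 19 = 24 at compile time
Optimized: z = 24


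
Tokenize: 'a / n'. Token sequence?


Scan left to right, longest-match per lexeme
Tokens: ID(a), OP(/), ID(n)


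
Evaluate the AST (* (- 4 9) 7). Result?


Evaluate inner: (- 4 9) = -5
Evaluate root: (* -5 7) = -35
Result: -35


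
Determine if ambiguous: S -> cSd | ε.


balanced c^n…d^n: each string has a unique parse
Unambiguous


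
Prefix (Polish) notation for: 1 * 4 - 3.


left-to-right (same/higher precedence on left): tree is (- (* 1 4) 3)
Prefix: - * 1 4 3


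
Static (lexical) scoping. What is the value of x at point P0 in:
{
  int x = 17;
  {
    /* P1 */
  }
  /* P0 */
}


x declared in the same block as P0
x = 17


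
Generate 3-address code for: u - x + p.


Break into single-operator statements:
t1 = u - x
t2 = t1 + p


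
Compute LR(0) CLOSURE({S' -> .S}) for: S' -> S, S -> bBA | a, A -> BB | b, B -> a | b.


Start: S' -> .S
For each item with dot before a nonterminal B, add B -> .γ for every B-production
Closure: [S' -> .S, S -> .bBA, S -> .a]


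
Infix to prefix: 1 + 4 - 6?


left-to-right (same/higher precedence on left): tree is (- (+ 1 4) 6)
Prefix: - + 1 4 6


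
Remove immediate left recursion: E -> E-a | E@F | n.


Left-recursive alternatives: E-a, E@F; non-recursive: n
Introduce E': E -> nE', E' -> -aE' | @FE' | ε


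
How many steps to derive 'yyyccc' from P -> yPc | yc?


Derivation: P => yPc => yyPcc => yyyccc
Steps: 3


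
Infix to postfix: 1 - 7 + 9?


Left to right (same or higher precedence on left)
Postfix: 1 7 - 9 +


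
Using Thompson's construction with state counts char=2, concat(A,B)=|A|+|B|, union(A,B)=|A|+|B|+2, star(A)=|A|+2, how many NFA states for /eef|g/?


Syntax tree has 4 char leaf(s), 1 union(s), 0 star(s)
chars contribute 4×2 = 8; each union adds +2; each star adds +2
Total: 8 + 2 + 0 = 10 states


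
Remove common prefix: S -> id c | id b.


Common prefix: 'id'
Factored: S -> id S', S' -> c | b


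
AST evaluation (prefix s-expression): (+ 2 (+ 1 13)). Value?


Evaluate inner: (+ 1 13) = 14
Evaluate root: (+ 2 14) = 16
Result: 16


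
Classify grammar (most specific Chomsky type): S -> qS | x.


Right-linear: every RHS is a terminal or a terminal followed by one nonterminal
Classification: Type 3 (Regular)


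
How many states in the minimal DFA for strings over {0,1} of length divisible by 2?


Track length mod 2: states 0..1, accept at 0
Minimal DFA: 2 states


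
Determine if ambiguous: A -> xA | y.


right-linear, alternatives start with distinct terminals 'x' vs 'y': unique leftmost derivation
Unambiguous


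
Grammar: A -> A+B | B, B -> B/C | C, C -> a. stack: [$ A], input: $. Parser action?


start symbol A on stack, input exhausted
Action: accept


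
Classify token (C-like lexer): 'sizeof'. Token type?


Pattern: reserved word
Type: KEYWORD


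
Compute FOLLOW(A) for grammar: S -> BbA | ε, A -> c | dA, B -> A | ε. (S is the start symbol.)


$ ∈ FOLLOW(S). For each A -> αBβ: add FIRST(β)\{ε} to FOLLOW(B); if β nullable, add FOLLOW(A).
FOLLOW(A) = {$, b}


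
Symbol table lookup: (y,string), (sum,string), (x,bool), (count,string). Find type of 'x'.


Lookup 'x' → type bool


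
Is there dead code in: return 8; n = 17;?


statement follows a return and is unreachable
Dead: 'n = 17'


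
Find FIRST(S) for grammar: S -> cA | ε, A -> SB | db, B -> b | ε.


Per alternative of S: FIRST(cA) = {c}; FIRST(ε) = {ε}
FIRST(S) = {c, ε}


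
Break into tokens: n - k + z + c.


Scan left to right, longest-match per lexeme
Tokens: ID(n), OP(-), ID(k), OP(+), ID(z), OP(+), ID(c)


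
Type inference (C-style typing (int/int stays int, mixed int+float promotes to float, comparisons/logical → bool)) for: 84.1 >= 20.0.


Operand types: float >= float
Rule: comparison yields bool
Result type: bool


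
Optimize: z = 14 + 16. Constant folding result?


14 + 16 = 30 at compile time
Optimized: z = 30


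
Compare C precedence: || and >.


'>' is relational (level 7); '||' is logical OR (level 1)
Higher level binds tighter
'>' has higher precedence than '||'


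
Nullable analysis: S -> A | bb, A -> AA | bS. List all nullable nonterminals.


A nonterminal is nullable iff some alternative derives ε (directly, or every symbol in it is nullable)
Nullable: {}


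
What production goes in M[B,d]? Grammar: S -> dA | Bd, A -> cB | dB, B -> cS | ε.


For [B, d]: ε is nullable and 'd' ∈ FOLLOW(B)
Entry: B -> ε


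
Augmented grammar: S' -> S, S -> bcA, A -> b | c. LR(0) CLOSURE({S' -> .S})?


Start: S' -> .S
For each item with dot before a nonterminal B, add B -> .γ for every B-production
Closure: [S' -> .S, S -> .bcA]


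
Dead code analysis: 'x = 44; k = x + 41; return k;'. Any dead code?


x is read by k's definition; k is returned
No dead code


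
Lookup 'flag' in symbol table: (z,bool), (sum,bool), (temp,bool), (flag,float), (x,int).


Lookup 'flag' → type float


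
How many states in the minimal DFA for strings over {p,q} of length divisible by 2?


Track length mod 2: states 0..1, accept at 0
Minimal DFA: 2 states


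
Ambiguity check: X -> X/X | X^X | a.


'a/a^a' has two parse trees (no precedence encoded between / and ^)
Ambiguous


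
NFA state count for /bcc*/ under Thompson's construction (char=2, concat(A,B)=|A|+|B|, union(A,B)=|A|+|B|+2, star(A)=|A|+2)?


Syntax tree has 3 char leaf(s), 0 union(s), 1 star(s)
chars contribute 3×2 = 6; each union adds +2; each star adds +2
Total: 6 + 0 + 2 = 8 states


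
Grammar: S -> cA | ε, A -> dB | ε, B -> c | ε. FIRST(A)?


Per alternative of A: FIRST(dB) = {d}; FIRST(ε) = {ε}
FIRST(A) = {d, ε}


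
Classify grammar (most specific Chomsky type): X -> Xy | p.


Left-linear: every RHS is a terminal or one nonterminal followed by a terminal
Classification: Type 3 (Regular)


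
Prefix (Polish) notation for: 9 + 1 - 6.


left-to-right (same/higher precedence on left): tree is (- (+ 9 1) 6)
Prefix: - + 9 1 6


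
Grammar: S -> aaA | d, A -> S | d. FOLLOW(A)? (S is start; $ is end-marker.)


$ ∈ FOLLOW(S). For each A -> αBβ: add FIRST(β)\{ε} to FOLLOW(B); if β nullable, add FOLLOW(A).
FOLLOW(A) = {$}


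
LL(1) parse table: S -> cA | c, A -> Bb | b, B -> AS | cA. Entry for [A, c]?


For [A, c]: 'c' ∈ FIRST(Bb)
Entry: A -> Bb


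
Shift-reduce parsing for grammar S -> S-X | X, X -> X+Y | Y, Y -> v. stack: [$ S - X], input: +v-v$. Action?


'+' can extend X; shift to build X -> X+Y
Action: shift


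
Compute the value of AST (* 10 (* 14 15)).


Evaluate inner: (* 14 15) = 210
Evaluate root: (* 10 210) = 2100
Result: 2100


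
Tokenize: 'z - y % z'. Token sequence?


Scan left to right, longest-match per lexeme
Tokens: ID(z), OP(-), ID(y), OP(%), ID(z)


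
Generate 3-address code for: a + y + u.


Break into single-operator statements:
t1 = a + y
t2 = t1 + u


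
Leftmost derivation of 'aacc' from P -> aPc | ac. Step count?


Derivation: P => aPc => aacc
Steps: 2


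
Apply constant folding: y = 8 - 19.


8 - 19 = -11 at compile time
Optimized: y = -11


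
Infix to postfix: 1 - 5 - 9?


Left to right (same or higher precedence on left)
Postfix: 1 5 - 9 -


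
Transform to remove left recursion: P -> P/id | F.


Left-recursive alternatives: P/id; non-recursive: F
Introduce P': P -> FP', P' -> /idP' | ε


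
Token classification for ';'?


Pattern: delimiter/punctuation
Type: PUNCTUATION


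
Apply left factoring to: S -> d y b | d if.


Common prefix: 'd'
Factored: S -> d S', S' -> y b | if


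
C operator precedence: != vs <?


'<' is relational (level 7); '!=' is equality (level 6)
Higher level binds tighter
'<' has higher precedence than '!='


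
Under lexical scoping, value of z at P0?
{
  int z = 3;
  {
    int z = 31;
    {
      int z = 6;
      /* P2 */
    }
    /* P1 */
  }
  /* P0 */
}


z declared in the same block as P0
z = 3


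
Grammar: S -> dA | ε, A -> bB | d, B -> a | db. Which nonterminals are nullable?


A nonterminal is nullable iff some alternative derives ε (directly, or every symbol in it is nullable)
Nullable: {S}


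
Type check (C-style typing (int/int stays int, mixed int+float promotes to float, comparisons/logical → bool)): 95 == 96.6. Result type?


Operand types: int == float
Rule: comparison yields bool
Result type: bool


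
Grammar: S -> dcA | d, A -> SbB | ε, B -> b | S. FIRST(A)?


Per alternative of A: FIRST(SbB) = {d}; FIRST(ε) = {ε}
FIRST(A) = {d, ε}


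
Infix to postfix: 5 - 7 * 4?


* has higher precedence, evaluate 7*4 first
Postfix: 5 7 4 * -


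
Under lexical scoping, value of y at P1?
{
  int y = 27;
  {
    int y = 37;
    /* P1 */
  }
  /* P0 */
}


y declared in the same block as P1
y = 37


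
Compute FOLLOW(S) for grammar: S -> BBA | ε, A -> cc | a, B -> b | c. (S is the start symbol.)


$ ∈ FOLLOW(S). For each A -> αBβ: add FIRST(β)\{ε} to FOLLOW(B); if β nullable, add FOLLOW(A).
FOLLOW(S) = {$}


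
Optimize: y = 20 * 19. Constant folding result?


20 * 19 = 380 at compile time
Optimized: y = 380


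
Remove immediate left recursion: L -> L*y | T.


Left-recursive alternatives: L*y; non-recursive: T
Introduce L': L -> TL', L' -> *yL' | ε


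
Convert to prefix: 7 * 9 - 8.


left-to-right (same/higher precedence on left): tree is (- (* 7 9) 8)
Prefix: - * 7 9 8


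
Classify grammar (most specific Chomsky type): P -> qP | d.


Right-linear: every RHS is a terminal or a terminal followed by one nonterminal
Classification: Type 3 (Regular)


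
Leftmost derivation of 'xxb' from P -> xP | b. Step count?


Derivation: P => xP => xxP => xxb
Steps: 3


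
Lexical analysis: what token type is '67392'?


Pattern: digits only
Type: INTEGER_LITERAL


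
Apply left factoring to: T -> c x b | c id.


Common prefix: 'c'
Factored: T -> c T', T' -> x b | id


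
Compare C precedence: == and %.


'%' is multiplicative (level 10); '==' is equality (level 6)
Higher level binds tighter
'%' has higher precedence than '=='


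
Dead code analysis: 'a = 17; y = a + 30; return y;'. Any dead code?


a is read by y's definition; y is returned
No dead code


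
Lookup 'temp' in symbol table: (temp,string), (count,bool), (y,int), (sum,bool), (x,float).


Lookup 'temp' → type string


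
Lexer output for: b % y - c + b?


Scan left to right, longest-match per lexeme
Tokens: ID(b), OP(%), ID(y), OP(-), ID(c), OP(+), ID(b)


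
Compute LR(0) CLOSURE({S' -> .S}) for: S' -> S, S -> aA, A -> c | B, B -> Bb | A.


Start: S' -> .S
For each item with dot before a nonterminal B, add B -> .γ for every B-production
Closure: [S' -> .S, S -> .aA]


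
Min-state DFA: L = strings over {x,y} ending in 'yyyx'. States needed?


Track the longest suffix of input matching a prefix of 'yyyx': 5 classes (prefixes of length 0..4)
Minimal DFA: 5 states


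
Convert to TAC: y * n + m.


Break into single-operator statements:
t1 = y * n
t2 = t1 + m


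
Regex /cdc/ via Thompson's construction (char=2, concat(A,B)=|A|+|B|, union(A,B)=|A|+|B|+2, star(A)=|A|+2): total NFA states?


Syntax tree has 3 char leaf(s), 0 union(s), 0 star(s)
chars contribute 3×2 = 6; each union adds +2; each star adds +2
Total: 6 + 0 + 0 = 6 states


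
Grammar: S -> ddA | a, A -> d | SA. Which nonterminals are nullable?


A nonterminal is nullable iff some alternative derives ε (directly, or every symbol in it is nullable)
Nullable: {}


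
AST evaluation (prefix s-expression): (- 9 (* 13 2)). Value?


Evaluate inner: (* 13 2) = 26
Evaluate root: (- 9 26) = -17
Result: -17


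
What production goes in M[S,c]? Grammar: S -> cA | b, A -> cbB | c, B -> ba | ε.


For [S, c]: 'c' ∈ FIRST(cA)
Entry: S -> cA


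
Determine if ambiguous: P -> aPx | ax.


balanced a^n…x^n: each string has a unique parse
Unambiguous


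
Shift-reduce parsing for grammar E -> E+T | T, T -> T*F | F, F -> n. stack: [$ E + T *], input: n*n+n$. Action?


no handle; shift 'n'
Action: shift


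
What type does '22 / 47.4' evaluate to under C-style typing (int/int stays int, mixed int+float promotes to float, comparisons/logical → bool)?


Operand types: int / float
Rule: mixed int/float promotes to float; int/int stays int
Result type: float


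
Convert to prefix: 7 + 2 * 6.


'*' binds tighter: tree is (+ 7 (* 2 6))
Prefix: + 7 * 2 6


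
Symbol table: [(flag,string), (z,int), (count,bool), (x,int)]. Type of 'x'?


Lookup 'x' → type int


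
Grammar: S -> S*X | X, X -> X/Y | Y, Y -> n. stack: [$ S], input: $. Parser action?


start symbol S on stack, input exhausted
Action: accept


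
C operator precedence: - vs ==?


'-' is additive (level 9); '==' is equality (level 6)
Higher level binds tighter
'-' has higher precedence than '=='


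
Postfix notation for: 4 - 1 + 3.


Left to right (same or higher precedence on left)
Postfix: 4 1 - 3 +


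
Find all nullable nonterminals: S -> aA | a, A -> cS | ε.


A nonterminal is nullable iff some alternative derives ε (directly, or every symbol in it is nullable)
Nullable: {A}


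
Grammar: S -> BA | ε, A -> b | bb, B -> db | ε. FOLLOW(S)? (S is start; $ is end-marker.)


$ ∈ FOLLOW(S). For each A -> αBβ: add FIRST(β)\{ε} to FOLLOW(B); if β nullable, add FOLLOW(A).
FOLLOW(S) = {$}


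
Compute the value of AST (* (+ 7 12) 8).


Evaluate inner: (+ 7 12) = 19
Evaluate root: (* 19 8) = 152
Result: 152


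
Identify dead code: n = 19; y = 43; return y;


n is assigned but never read
Dead: 'n = 19'


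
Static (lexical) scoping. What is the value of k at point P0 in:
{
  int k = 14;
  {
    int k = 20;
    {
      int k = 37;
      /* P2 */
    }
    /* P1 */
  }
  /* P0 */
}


k declared in the same block as P0
k = 14


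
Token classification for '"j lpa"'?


Pattern: double-quoted sequence
Type: STRING_LITERAL


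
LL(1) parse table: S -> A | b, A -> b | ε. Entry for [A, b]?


For [A, b]: 'b' ∈ FIRST(b)
Entry: A -> b


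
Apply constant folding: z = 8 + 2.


8 + 2 = 10 at compile time
Optimized: z = 10


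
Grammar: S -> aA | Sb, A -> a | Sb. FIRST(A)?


Per alternative of A: FIRST(a) = {a}; FIRST(Sb) = {a}
FIRST(A) = {a}


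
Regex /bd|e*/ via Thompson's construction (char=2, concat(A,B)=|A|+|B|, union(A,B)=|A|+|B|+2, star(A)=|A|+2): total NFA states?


Syntax tree has 3 char leaf(s), 1 union(s), 1 star(s)
chars contribute 3×2 = 6; each union adds +2; each star adds +2
Total: 6 + 2 + 2 = 10 states


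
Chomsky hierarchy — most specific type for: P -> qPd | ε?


Single nonterminal LHS, but q^n d^n is not regular
Classification: Type 2 (Context-Free)


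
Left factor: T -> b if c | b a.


Common prefix: 'b'
Factored: T -> b T', T' -> if c | a


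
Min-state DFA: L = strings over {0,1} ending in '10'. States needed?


Track the longest suffix of input matching a prefix of '10': 3 classes (prefixes of length 0..2)
Minimal DFA: 3 states


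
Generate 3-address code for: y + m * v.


Break into single-operator statements:
t1 = m * v
t2 = y + t1


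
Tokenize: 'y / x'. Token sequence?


Scan left to right, longest-match per lexeme
Tokens: ID(y), OP(/), ID(x)


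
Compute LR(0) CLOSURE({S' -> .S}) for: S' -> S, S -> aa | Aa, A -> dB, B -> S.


Start: S' -> .S
For each item with dot before a nonterminal B, add B -> .γ for every B-production
Closure: [S' -> .S, S -> .aa, S -> .Aa, A -> .dB]


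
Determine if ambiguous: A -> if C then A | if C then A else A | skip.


dangling else: 'if C then if C then skip else skip' parses two ways
Ambiguous


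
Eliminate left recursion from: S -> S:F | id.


Left-recursive alternatives: S:F; non-recursive: id
Introduce S': S -> idS', S' -> :FS' | ε


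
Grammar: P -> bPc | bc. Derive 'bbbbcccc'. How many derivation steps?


Derivation: P => bPc => bbPcc => bbbPccc => bbbbcccc
Steps: 4


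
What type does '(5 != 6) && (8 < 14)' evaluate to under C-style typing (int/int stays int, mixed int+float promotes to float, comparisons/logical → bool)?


Operand types: bool && bool
Rule: logical operators take bool operands and yield bool
Result type: bool


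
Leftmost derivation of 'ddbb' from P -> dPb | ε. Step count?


Derivation: P => dPb => ddPbb => ddbb
Steps: 3


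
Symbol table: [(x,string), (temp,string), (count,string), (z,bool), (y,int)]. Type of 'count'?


Lookup 'count' → type string


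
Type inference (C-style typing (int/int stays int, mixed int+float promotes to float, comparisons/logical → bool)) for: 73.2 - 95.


Operand types: float - int
Rule: mixed int/float promotes to float; int/int stays int
Result type: float


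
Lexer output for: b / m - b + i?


Scan left to right, longest-match per lexeme
Tokens: ID(b), OP(/), ID(m), OP(-), ID(b), OP(+), ID(i)


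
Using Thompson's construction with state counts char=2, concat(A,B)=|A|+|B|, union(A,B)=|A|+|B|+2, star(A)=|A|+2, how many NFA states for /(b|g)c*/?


Syntax tree has 3 char leaf(s), 1 union(s), 1 star(s)
chars contribute 3×2 = 6; each union adds +2; each star adds +2
Total: 6 + 2 + 2 = 10 states


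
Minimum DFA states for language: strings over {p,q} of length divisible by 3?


Track length mod 3: states 0..2, accept at 0
Minimal DFA: 3 states


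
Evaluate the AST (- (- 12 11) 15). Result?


Evaluate inner: (- 12 11) = 1
Evaluate root: (- 1 15) = -14
Result: -14


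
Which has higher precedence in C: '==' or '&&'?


'==' is equality (level 6); '&&' is logical AND (level 2)
Higher level binds tighter
'==' has higher precedence than '&&'


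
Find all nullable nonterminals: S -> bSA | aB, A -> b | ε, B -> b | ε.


A nonterminal is nullable iff some alternative derives ε (directly, or every symbol in it is nullable)
Nullable: {A, B}


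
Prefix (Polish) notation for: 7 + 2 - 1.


left-to-right (same/higher precedence on left): tree is (- (+ 7 2) 1)
Prefix: - + 7 2 1


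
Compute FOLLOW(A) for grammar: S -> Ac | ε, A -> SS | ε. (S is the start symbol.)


$ ∈ FOLLOW(S). For each A -> αBβ: add FIRST(β)\{ε} to FOLLOW(B); if β nullable, add FOLLOW(A).
FOLLOW(A) = {c}


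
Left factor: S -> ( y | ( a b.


Common prefix: '('
Factored: S -> ( S', S' -> y | a b


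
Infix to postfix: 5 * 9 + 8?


Left to right (same or higher precedence on left)
Postfix: 5 9 * 8 +


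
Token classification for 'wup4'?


Pattern: letter/underscore followed by alphanumerics, not a keyword
Type: IDENTIFIER


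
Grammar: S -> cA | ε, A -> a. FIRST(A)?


Per alternative of A: FIRST(a) = {a}
FIRST(A) = {a}


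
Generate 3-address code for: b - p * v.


Break into single-operator statements:
t1 = p * v
t2 = b - t1


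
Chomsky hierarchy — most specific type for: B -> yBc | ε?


Single nonterminal LHS, but y^n c^n is not regular
Classification: Type 2 (Context-Free)


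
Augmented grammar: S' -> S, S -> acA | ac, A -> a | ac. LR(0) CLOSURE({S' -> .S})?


Start: S' -> .S
For each item with dot before a nonterminal B, add B -> .γ for every B-production
Closure: [S' -> .S, S -> .acA, S -> .ac]


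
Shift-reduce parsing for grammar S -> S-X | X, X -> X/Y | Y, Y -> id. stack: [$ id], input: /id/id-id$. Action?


'id' on top is the handle for Y -> id
Action: reduce (Y -> id)


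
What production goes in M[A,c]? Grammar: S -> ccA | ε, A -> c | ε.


For [A, c]: 'c' ∈ FIRST(c)
Entry: A -> c


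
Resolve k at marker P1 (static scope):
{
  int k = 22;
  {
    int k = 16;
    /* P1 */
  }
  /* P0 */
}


k declared in the same block as P1
k = 16


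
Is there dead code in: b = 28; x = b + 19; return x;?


b is read by x's definition; x is returned
No dead code


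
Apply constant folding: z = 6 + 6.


6 + 6 = 12 at compile time
Optimized: z = 12


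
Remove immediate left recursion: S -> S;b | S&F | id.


Left-recursive alternatives: S;b, S&F; non-recursive: id
Introduce S': S -> idS', S' -> ;bS' | &FS' | ε


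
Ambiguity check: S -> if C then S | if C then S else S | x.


dangling else: 'if C then if C then x else x' parses two ways
Ambiguous


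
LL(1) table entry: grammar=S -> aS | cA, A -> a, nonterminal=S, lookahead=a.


For [S, a]: 'a' ∈ FIRST(aS)
Entry: S -> aS


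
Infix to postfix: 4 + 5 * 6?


* has higher precedence, evaluate 5*6 first
Postfix: 4 5 6 * +


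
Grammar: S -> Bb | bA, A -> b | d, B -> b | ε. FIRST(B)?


Per alternative of B: FIRST(b) = {b}; FIRST(ε) = {ε}
FIRST(B) = {b, ε}


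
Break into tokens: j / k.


Scan left to right, longest-match per lexeme
Tokens: ID(j), OP(/), ID(k)


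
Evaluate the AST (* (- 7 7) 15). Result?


Evaluate inner: (- 7 7) = 0
Evaluate root: (* 0 15) = 0
Result: 0


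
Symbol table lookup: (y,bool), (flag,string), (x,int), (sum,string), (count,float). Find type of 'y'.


Lookup 'y' → type bool


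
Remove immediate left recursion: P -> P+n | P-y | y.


Left-recursive alternatives: P+n, P-y; non-recursive: y
Introduce P': P -> yP', P' -> +nP' | -yP' | ε


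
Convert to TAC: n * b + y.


Break into single-operator statements:
t1 = n * b
t2 = t1 + y


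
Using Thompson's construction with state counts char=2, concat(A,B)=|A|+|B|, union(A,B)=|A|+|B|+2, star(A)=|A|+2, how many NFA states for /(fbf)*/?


Syntax tree has 3 char leaf(s), 0 union(s), 1 star(s)
chars contribute 3×2 = 6; each union adds +2; each star adds +2
Total: 6 + 0 + 2 = 8 states


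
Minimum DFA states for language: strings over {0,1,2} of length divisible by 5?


Track length mod 5: states 0..4, accept at 0
Minimal DFA: 5 states


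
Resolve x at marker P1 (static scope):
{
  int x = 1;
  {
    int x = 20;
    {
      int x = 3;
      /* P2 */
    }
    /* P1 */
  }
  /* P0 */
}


x declared in the same block as P1
x = 20


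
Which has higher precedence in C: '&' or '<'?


'<' is relational (level 7); '&' is bitwise AND (level 5)
Higher level binds tighter
'<' has higher precedence than '&'


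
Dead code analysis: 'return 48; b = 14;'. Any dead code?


statement follows a return and is unreachable
Dead: 'b = 14'


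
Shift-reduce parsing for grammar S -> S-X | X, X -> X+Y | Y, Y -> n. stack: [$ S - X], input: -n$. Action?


handle 'S-X' on top; lookahead ∈ FOLLOW(S) = {-, $}
Action: reduce (S -> S-X)


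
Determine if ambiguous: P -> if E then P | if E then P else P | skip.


dangling else: 'if E then if E then skip else skip' parses two ways
Ambiguous


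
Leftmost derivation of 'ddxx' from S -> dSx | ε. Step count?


Derivation: S => dSx => ddSxx => ddxx
Steps: 3


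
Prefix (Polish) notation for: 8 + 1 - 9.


left-to-right (same/higher precedence on left): tree is (- (+ 8 1) 9)
Prefix: - + 8 1 9


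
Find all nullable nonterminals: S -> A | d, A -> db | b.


A nonterminal is nullable iff some alternative derives ε (directly, or every symbol in it is nullable)
Nullable: {}


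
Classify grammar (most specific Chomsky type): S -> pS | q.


Right-linear: every RHS is a terminal or a terminal followed by one nonterminal
Classification: Type 3 (Regular)


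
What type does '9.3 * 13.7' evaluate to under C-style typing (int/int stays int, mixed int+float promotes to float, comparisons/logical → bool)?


Operand types: float * float
Rule: mixed int/float promotes to float; int/int stays int
Result type: float


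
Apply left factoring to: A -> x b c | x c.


Common prefix: 'x'
Factored: A -> x A', A' -> b c | c


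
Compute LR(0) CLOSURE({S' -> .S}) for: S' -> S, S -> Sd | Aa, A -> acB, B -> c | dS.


Start: S' -> .S
For each item with dot before a nonterminal B, add B -> .γ for every B-production
Closure: [S' -> .S, S -> .Sd, S -> .Aa, A -> .acB]


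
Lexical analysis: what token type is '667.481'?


Pattern: digits with a decimal point
Type: FLOAT_LITERAL


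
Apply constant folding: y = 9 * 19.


9 * 19 = 171 at compile time
Optimized: y = 171


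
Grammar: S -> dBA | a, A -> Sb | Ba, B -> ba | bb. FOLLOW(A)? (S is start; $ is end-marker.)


$ ∈ FOLLOW(S). For each A -> αBβ: add FIRST(β)\{ε} to FOLLOW(B); if β nullable, add FOLLOW(A).
FOLLOW(A) = {$, b}


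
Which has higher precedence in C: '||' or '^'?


'^' is bitwise XOR (level 4); '||' is logical OR (level 1)
Higher level binds tighter
'^' has higher precedence than '||'


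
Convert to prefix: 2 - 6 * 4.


'*' binds tighter: tree is (- 2 (* 6 4))
Prefix: - 2 * 6 4


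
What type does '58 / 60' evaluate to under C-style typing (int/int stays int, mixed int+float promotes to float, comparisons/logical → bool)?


Operand types: int / int
Rule: mixed int/float promotes to float; int/int stays int
Result type: int


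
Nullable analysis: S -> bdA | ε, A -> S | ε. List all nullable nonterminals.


A nonterminal is nullable iff some alternative derives ε (directly, or every symbol in it is nullable)
Nullable: {A, S}


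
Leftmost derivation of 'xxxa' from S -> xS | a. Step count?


Derivation: S => xS => xxS => xxxS => xxxa
Steps: 4


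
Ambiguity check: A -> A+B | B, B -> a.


precedence layered via separate nonterminal B: deterministic
Unambiguous


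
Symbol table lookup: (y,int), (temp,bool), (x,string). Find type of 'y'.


Lookup 'y' → type int


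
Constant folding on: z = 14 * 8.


14 * 8 = 112 at compile time
Optimized: z = 112


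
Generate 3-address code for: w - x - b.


Break into single-operator statements:
t1 = w - x
t2 = t1 - b


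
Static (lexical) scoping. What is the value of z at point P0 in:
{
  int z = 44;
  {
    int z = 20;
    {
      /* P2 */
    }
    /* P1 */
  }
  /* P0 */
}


z declared in the same block as P0
z = 44


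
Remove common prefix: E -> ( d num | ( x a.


Common prefix: '('
Factored: E -> ( E', E' -> d num | x a


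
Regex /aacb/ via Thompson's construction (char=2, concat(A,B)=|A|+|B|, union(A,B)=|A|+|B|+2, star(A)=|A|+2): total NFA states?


Syntax tree has 4 char leaf(s), 0 union(s), 0 star(s)
chars contribute 4×2 = 8; each union adds +2; each star adds +2
Total: 8 + 0 + 0 = 8 states


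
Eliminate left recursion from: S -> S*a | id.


Left-recursive alternatives: S*a; non-recursive: id
Introduce S': S -> idS', S' -> *aS' | ε


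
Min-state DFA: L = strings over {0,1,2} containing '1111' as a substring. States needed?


KMP-style automaton: 4 progress states + 1 absorbing accept = 5
Minimal DFA: 5 states


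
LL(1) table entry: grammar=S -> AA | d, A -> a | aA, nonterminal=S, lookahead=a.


For [S, a]: 'a' ∈ FIRST(AA)
Entry: S -> AA


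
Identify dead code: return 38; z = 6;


statement follows a return and is unreachable
Dead: 'z = 6'


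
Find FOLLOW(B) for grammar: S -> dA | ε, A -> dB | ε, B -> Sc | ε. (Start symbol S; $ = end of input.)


$ ∈ FOLLOW(S). For each A -> αBβ: add FIRST(β)\{ε} to FOLLOW(B); if β nullable, add FOLLOW(A).
FOLLOW(B) = {$, c}


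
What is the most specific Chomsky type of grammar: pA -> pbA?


LHS has context (more than one symbol) and |LHS| ≤ |RHS|
Classification: Type 1 (Context-Sensitive)


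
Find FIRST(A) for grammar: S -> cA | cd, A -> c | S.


Per alternative of A: FIRST(c) = {c}; FIRST(S) = {c}
FIRST(A) = {c}


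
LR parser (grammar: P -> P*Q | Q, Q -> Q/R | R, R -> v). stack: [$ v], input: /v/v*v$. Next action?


'v' on top is the handle for R -> v
Action: reduce (R -> v)


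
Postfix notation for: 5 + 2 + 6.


Left to right (same or higher precedence on left)
Postfix: 5 2 + 6 +


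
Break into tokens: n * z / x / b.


Scan left to right, longest-match per lexeme
Tokens: ID(n), OP(*), ID(z), OP(/), ID(x), OP(/), ID(b)


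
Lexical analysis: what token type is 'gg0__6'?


Pattern: letter/underscore followed by alphanumerics, not a keyword
Type: IDENTIFIER


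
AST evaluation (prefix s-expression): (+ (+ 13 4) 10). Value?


Evaluate inner: (+ 13 4) = 17
Evaluate root: (+ 17 10) = 27
Result: 27


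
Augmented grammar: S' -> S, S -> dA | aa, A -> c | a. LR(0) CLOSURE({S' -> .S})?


Start: S' -> .S
For each item with dot before a nonterminal B, add B -> .γ for every B-production
Closure: [S' -> .S, S -> .dA, S -> .aa]


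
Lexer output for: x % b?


Scan left to right, longest-match per lexeme
Tokens: ID(x), OP(%), ID(b)


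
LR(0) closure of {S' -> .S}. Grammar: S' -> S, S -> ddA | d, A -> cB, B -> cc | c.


Start: S' -> .S
For each item with dot before a nonterminal B, add B -> .γ for every B-production
Closure: [S' -> .S, S -> .ddA, S -> .d]


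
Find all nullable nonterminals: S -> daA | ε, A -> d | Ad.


A nonterminal is nullable iff some alternative derives ε (directly, or every symbol in it is nullable)
Nullable: {S}


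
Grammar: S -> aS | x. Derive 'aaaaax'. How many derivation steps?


Derivation: S => aS => aaS => aaaS => aaaaS => aaaaaS => aaaaax
Steps: 6


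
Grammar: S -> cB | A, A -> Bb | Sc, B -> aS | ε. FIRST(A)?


Per alternative of A: FIRST(Bb) = {a, b}; FIRST(Sc) = {a, b, c}
FIRST(A) = {a, b, c}


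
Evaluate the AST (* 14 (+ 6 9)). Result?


Evaluate inner: (+ 6 9) = 15
Evaluate root: (* 14 15) = 210
Result: 210


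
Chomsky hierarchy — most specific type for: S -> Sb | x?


Left-linear: every RHS is a terminal or one nonterminal followed by a terminal
Classification: Type 3 (Regular)


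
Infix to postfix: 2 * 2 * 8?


Left to right (same or higher precedence on left)
Postfix: 2 2 * 8 *


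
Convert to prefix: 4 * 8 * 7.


left-to-right (same/higher precedence on left): tree is (* (* 4 8) 7)
Prefix: * * 4 8 7


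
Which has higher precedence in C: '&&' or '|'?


'|' is bitwise OR (level 3); '&&' is logical AND (level 2)
Higher level binds tighter
'|' has higher precedence than '&&'


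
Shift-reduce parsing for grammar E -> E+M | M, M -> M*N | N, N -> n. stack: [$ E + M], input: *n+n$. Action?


'*' can extend M; shift to build M -> M*N
Action: shift


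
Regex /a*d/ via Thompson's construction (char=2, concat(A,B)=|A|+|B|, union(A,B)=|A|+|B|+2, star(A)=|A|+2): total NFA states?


Syntax tree has 2 char leaf(s), 0 union(s), 1 star(s)
chars contribute 2×2 = 4; each union adds +2; each star adds +2
Total: 4 + 0 + 2 = 6 states


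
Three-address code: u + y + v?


Break into single-operator statements:
t1 = u + y
t2 = t1 + v


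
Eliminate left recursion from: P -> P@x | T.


Left-recursive alternatives: P@x; non-recursive: T
Introduce P': P -> TP', P' -> @xP' | ε


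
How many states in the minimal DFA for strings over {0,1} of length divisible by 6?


Track length mod 6: states 0..5, accept at 0
Minimal DFA: 6 states


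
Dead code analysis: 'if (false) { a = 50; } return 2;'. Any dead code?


condition is constant false, so the whole block is unreachable
Dead: 'if (false) { a = 50; }'


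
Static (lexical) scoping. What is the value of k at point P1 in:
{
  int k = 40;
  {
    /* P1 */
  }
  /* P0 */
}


P1's block does not declare k; resolves to the enclosing declaration at depth 0
k = 40


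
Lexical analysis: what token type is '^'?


Pattern: operator symbol
Type: OPERATOR


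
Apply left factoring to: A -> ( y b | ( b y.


Common prefix: '('
Factored: A -> ( A', A' -> y b | b y


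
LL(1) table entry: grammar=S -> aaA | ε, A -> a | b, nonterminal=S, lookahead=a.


For [S, a]: 'a' ∈ FIRST(aaA)
Entry: S -> aaA


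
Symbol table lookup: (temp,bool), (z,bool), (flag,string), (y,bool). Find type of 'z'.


Lookup 'z' → type bool


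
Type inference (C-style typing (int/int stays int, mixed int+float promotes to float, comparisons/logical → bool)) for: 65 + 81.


Operand types: int + int
Rule: mixed int/float promotes to float; int/int stays int
Result type: int


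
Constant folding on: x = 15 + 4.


15 + 4 = 19 at compile time
Optimized: x = 19


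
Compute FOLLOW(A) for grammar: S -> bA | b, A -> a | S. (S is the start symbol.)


$ ∈ FOLLOW(S). For each A -> αBβ: add FIRST(β)\{ε} to FOLLOW(B); if β nullable, add FOLLOW(A).
FOLLOW(A) = {$}


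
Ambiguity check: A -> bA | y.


right-linear, alternatives start with distinct terminals 'b' vs 'y': unique leftmost derivation
Unambiguous


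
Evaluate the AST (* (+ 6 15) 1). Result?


Evaluate inner: (+ 6 15) = 21
Evaluate root: (* 21 1) = 21
Result: 21
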